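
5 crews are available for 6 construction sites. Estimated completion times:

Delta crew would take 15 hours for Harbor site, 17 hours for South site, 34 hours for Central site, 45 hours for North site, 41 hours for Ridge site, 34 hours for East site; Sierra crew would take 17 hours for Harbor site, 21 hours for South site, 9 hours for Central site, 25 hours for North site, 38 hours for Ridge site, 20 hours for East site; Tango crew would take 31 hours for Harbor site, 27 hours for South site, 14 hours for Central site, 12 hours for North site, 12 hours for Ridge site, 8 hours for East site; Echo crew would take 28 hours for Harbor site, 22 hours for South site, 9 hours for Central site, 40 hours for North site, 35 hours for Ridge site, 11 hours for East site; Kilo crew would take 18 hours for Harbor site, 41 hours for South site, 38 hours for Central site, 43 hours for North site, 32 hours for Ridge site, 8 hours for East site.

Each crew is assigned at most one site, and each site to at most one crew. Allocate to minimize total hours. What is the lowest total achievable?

Min total: 63 hours

Optimal: Delta crew→South site (17 hours), Sierra crew→Harbor site (17 hours), Tango crew→North site (12 hours), Echo crew→Central site (9 hours), Kilo crew→East site (8 hours) — total 17+17+12+9+8 = 63 hours.
Column-greedy (each site in turn goes to its cheapest remaining crew) gives 89 hours, worse by 26.
Checked against all permutations: 63 hours is optimal.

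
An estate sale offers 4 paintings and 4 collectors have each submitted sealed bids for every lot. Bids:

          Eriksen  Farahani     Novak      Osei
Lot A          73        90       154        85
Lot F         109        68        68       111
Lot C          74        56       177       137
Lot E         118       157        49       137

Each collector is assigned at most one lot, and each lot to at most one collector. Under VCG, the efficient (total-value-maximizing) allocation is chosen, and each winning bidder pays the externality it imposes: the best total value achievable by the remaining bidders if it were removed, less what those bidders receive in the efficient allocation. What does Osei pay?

Efficient allocation: Eriksen→Lot F ($109), Farahani→Lot E ($157), Novak→Lot A ($154), Osei→Lot C ($137); total welfare W = $557.
Osei receives Lot C at value $137, so the others get W − 137 = $420.
Without Osei: best allocation of the remaining 3 bidders over all 4 lots is Eriksen→Lot F ($109), Farahani→Lot E ($157), Novak→Lot C ($177), total $443.
VCG payment = (others' best without Osei) − (others' welfare with Osei) = 443 − 420 = $23.

Osei pays $23.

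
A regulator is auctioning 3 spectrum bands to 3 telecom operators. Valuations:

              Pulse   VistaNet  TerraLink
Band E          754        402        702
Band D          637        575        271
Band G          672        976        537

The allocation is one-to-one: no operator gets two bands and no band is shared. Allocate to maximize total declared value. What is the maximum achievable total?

Optimal: Pulse→Band D ($637M), VistaNet→Band G ($976M), TerraLink→Band E ($702M) — total 637+976+702 = $2315M.
Every other assignment is strictly worse.

Maximum total: $2315M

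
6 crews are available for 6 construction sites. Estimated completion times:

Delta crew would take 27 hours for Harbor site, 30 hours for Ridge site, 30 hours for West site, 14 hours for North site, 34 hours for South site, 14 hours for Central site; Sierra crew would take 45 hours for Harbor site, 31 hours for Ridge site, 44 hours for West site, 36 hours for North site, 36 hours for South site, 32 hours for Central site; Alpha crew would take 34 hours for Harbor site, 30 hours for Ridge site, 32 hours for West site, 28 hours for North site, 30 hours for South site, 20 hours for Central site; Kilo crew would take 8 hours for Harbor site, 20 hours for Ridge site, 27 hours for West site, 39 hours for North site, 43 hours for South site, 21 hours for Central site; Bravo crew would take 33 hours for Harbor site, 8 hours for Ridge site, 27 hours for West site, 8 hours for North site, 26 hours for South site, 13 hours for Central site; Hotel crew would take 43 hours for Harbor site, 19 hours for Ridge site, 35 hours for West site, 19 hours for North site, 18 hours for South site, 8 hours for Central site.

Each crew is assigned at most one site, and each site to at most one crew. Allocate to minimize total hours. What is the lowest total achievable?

Min total: 106 hours

Optimal: Delta crew→North site (14 hours), Sierra crew→South site (36 hours), Alpha crew→West site (32 hours), Kilo crew→Harbor site (8 hours), Bravo crew→Ridge site (8 hours), Hotel crew→Central site (8 hours) — total 14+36+32+8+8+8 = 106 hours.
Row-greedy (each crew in turn takes its cheapest remaining site) gives 134 hours, worse by 28.
No other one-to-one assignment undercuts 106 hours.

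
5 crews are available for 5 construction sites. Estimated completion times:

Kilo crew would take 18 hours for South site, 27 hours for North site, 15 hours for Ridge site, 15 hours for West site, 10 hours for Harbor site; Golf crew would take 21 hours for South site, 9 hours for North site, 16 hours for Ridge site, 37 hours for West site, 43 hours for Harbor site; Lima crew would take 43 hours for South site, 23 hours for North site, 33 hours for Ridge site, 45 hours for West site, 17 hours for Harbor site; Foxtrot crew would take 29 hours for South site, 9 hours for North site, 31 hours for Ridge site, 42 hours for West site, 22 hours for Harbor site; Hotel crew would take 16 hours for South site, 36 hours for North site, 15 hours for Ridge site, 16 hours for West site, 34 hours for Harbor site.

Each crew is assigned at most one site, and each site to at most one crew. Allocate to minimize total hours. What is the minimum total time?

Minimum total: 73 hours

Optimal: Kilo crew→West site (15 hours), Golf crew→Ridge site (16 hours), Lima crew→Harbor site (17 hours), Foxtrot crew→North site (9 hours), Hotel crew→South site (16 hours) — total 15+16+17+9+16 = 73 hours.
Column-greedy (each site in turn goes to its cheapest remaining crew) gives 99 hours, worse by 26.
Swapping Hotel crew↔Kilo crew (Hotel crew→West site 16 hours, Kilo crew→South site 18 hours) adds 3.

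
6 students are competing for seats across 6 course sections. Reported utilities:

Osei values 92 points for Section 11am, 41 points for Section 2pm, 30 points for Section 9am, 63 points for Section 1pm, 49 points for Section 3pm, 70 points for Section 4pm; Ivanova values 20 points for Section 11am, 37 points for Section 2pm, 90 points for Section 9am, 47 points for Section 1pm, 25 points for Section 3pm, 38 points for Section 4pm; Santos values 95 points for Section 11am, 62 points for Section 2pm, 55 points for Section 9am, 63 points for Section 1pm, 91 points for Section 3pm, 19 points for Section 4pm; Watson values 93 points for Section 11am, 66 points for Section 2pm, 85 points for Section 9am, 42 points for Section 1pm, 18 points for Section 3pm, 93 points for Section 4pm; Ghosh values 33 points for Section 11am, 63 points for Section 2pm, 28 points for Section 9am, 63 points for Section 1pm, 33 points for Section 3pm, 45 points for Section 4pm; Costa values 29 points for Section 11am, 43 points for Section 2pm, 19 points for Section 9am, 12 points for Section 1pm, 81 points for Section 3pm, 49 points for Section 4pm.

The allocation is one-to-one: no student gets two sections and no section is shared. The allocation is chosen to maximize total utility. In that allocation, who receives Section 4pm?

Watson receives Section 4pm.

Optimal: Osei→Section 1pm (63 points), Ivanova→Section 9am (90 points), Santos→Section 11am (95 points), Watson→Section 4pm (93 points), Ghosh→Section 2pm (63 points), Costa→Section 3pm (81 points) — total 63+90+95+93+63+81 = 485 points.
Column-greedy (each section in turn goes to its best remaining student) gives 440 points, worse by 45.
Swapping Watson↔Costa (Watson→Section 3pm 18 points, Costa→Section 4pm 49 points) loses 107.
Watson's own top section is Section 11am (93 points), but forcing Watson→Section 11am and reassigning the rest optimally gives only 460 points — worse by 25.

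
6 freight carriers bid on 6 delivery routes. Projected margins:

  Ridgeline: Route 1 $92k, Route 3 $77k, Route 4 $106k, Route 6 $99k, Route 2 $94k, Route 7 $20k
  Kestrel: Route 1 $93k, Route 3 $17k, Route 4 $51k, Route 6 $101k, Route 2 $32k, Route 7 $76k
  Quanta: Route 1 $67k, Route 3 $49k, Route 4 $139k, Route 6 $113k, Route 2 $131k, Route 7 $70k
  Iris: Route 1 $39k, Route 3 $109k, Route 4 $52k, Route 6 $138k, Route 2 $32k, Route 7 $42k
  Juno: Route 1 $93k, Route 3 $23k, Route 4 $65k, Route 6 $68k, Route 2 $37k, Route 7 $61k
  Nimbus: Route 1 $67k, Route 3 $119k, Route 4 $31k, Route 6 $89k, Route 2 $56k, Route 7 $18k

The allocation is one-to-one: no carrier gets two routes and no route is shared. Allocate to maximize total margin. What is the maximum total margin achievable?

Max total: $663k

Optimal: Ridgeline→Route 4 ($106k), Kestrel→Route 7 ($76k), Quanta→Route 2 ($131k), Iris→Route 6 ($138k), Juno→Route 1 ($93k), Nimbus→Route 3 ($119k) — total 106+76+131+138+93+119 = $663k.
Max-entry greedy (repeatedly take the single best remaining cell) gives $644k, worse by 19.
Swapping Quanta↔Kestrel (Quanta→Route 7 $70k, Kestrel→Route 2 $32k) loses 105.
Checked against all permutations: $663k is optimal.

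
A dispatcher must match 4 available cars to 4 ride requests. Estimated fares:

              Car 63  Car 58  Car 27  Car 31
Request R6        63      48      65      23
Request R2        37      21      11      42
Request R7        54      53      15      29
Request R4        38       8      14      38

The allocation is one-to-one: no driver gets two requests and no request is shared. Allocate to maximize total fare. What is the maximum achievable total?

Optimal: Car 63→Request R4 ($38), Car 58→Request R7 ($53), Car 27→Request R6 ($65), Car 31→Request R2 ($42) — total 38+53+65+42 = $198.
Max-entry greedy (repeatedly take the single best remaining cell) gives $169, worse by 29.
No other one-to-one assignment exceeds $198.

Max total: $198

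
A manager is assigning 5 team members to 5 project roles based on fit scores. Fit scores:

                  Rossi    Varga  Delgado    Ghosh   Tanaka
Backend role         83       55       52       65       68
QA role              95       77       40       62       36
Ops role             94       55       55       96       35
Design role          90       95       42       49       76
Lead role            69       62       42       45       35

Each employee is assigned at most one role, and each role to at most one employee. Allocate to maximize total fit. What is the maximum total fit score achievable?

Max total: 396 pts

Optimal: Rossi→QA role (95 pts), Varga→Design role (95 pts), Delgado→Lead role (42 pts), Ghosh→Ops role (96 pts), Tanaka→Backend role (68 pts) — total 95+95+42+96+68 = 396 pts.
Row-greedy (each employee in turn takes its best remaining role) gives 345 pts, worse by 51.
Swapping Rossi↔Delgado (Rossi→Lead role 69 pts, Delgado→QA role 40 pts) loses 28.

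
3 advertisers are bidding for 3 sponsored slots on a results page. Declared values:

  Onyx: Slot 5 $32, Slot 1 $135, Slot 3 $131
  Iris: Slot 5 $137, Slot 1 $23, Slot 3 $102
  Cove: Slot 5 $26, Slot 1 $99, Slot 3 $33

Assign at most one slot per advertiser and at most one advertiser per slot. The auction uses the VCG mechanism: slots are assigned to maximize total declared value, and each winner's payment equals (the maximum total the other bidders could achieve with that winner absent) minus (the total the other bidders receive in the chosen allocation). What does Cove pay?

Efficient allocation: Onyx→Slot 3 ($131), Iris→Slot 5 ($137), Cove→Slot 1 ($99); total welfare W = $367.
Cove receives Slot 1 at value $99, so the others get W − 99 = $268.
Without Cove: best allocation of the remaining 2 bidders over all 3 slots is Onyx→Slot 1 ($135), Iris→Slot 5 ($137), total $272.
VCG payment = (others' best without Cove) − (others' welfare with Cove) = 272 − 268 = $4.

Cove pays $4.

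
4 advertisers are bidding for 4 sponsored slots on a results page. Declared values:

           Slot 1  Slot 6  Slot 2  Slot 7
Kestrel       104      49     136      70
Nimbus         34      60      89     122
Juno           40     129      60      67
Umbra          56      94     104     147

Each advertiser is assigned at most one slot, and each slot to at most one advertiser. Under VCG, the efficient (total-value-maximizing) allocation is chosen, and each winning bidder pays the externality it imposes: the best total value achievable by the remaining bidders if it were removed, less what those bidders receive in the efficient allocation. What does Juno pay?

Efficient allocation: Kestrel→Slot 1 ($104), Nimbus→Slot 2 ($89), Juno→Slot 6 ($129), Umbra→Slot 7 ($147); total welfare W = $469.
Juno receives Slot 6 at value $129, so the others get W − 129 = $340.
Without Juno: best allocation of the remaining 3 bidders over all 4 slots is Kestrel→Slot 2 ($136), Nimbus→Slot 7 ($122), Umbra→Slot 6 ($94), total $352.
VCG payment = (others' best without Juno) − (others' welfare with Juno) = 352 − 340 = $12.

Juno pays $12.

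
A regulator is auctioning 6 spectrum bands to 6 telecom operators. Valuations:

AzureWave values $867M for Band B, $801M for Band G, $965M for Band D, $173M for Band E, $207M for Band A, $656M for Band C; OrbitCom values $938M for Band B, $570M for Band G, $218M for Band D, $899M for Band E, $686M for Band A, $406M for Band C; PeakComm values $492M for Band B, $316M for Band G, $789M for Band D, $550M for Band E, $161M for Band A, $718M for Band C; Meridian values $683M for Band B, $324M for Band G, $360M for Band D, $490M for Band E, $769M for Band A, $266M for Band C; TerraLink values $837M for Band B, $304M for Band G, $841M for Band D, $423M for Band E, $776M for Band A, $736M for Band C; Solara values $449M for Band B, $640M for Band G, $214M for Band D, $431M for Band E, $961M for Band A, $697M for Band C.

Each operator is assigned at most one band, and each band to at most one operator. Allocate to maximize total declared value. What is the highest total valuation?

Maximum total: $4903M

This is the linear assignment problem.
Optimal: AzureWave→Band G ($801M), OrbitCom→Band E ($899M), PeakComm→Band C ($718M), Meridian→Band B ($683M), TerraLink→Band D ($841M), Solara→Band A ($961M) — total 801+899+718+683+841+961 = $4903M.
Column-greedy (each band in turn goes to its best remaining operator) gives $4357M, worse by 546.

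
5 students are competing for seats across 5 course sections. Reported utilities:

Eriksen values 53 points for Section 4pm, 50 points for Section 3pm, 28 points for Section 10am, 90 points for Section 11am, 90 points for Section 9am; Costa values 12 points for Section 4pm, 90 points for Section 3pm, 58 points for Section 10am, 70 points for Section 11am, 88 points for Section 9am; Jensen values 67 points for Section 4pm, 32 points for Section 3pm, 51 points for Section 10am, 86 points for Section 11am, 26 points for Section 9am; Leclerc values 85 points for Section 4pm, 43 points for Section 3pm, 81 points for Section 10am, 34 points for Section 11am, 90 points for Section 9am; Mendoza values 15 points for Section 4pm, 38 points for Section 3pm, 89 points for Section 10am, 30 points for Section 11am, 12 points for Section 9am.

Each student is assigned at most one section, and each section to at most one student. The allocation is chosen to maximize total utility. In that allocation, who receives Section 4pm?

Leclerc receives Section 4pm.

Optimal: Eriksen→Section 9am (90 points), Costa→Section 3pm (90 points), Jensen→Section 11am (86 points), Leclerc→Section 4pm (85 points), Mendoza→Section 10am (89 points) — total 90+90+86+85+89 = 440 points.
Row-greedy (each student in turn takes its best remaining section) gives 426 points, worse by 14.
Next-best assignment: Eriksen→Section 11am, Costa→Section 3pm, Jensen→Section 4pm, Leclerc→Section 9am, Mendoza→Section 10am = 426 points.
Swapping Jensen↔Eriksen (Jensen→Section 9am 26 points, Eriksen→Section 11am 90 points) loses 60.
No other one-to-one assignment exceeds 440 points.
Leclerc's own top section is Section 9am (90 points), but forcing Leclerc→Section 9am and reassigning the rest optimally gives only 426 points — worse by 14.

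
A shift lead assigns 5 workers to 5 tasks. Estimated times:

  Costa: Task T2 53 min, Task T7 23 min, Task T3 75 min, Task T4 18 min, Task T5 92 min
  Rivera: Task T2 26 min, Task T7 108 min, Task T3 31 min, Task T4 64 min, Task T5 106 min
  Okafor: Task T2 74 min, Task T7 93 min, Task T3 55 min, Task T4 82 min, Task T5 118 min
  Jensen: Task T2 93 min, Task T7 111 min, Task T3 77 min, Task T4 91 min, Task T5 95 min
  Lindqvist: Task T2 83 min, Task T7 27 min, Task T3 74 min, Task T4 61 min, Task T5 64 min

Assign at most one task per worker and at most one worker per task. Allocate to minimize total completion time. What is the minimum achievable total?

Optimal: Costa→Task T4 (18 min), Rivera→Task T2 (26 min), Okafor→Task T3 (55 min), Jensen→Task T5 (95 min), Lindqvist→Task T7 (27 min) — total 18+26+55+95+27 = 221 min.
Column-greedy (each task in turn goes to its cheapest remaining worker) gives 260 min, worse by 39.
Next-best assignment: Costa→Task T4, Rivera→Task T3, Okafor→Task T2, Jensen→Task T5, Lindqvist→Task T7 = 245 min.

Min total: 221 min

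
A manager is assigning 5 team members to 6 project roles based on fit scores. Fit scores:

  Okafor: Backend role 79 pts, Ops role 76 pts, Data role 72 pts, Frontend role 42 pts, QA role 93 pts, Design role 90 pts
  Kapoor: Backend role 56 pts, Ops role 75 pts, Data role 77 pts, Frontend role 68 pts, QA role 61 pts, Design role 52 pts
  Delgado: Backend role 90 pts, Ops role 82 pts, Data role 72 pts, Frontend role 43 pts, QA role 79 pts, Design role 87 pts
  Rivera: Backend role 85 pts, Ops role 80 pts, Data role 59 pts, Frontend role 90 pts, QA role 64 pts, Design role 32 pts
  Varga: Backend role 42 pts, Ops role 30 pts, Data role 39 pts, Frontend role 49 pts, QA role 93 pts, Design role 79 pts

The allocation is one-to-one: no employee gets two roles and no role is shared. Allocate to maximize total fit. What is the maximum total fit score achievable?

Treat this as an assignment problem: match each employee to one role.
Optimal: Okafor→Design role (90 pts), Kapoor→Data role (77 pts), Delgado→Backend role (90 pts), Rivera→Frontend role (90 pts), Varga→QA role (93 pts) — total 90+77+90+90+93 = 440 pts.
Column-greedy (each role in turn goes to its best remaining employee) gives 389 pts, worse by 51.
No other one-to-one assignment exceeds 440 pts.

Max total: 440 pts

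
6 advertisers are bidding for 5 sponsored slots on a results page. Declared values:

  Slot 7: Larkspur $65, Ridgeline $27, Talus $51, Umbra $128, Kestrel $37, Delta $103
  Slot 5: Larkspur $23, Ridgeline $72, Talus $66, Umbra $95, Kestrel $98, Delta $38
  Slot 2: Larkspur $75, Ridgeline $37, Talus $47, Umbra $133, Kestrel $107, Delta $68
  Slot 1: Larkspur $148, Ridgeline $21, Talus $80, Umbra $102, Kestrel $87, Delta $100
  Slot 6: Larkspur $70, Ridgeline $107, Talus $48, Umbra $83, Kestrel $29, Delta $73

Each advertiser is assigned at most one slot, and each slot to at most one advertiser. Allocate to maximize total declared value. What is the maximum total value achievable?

This is the linear assignment problem.
Optimal: Delta→Slot 7 ($103), Kestrel→Slot 5 ($98), Umbra→Slot 2 ($133), Larkspur→Slot 1 ($148), Ridgeline→Slot 6 ($107) — total 103+98+133+148+107 = $589.
Column-greedy (each slot in turn goes to its best remaining advertiser) gives $508, worse by 81.
Next-best assignment: Delta→Slot 7, Umbra→Slot 5, Kestrel→Slot 2, Larkspur→Slot 1, Ridgeline→Slot 6 = $560.
Checked against all permutations: $589 is optimal.

Max total: $589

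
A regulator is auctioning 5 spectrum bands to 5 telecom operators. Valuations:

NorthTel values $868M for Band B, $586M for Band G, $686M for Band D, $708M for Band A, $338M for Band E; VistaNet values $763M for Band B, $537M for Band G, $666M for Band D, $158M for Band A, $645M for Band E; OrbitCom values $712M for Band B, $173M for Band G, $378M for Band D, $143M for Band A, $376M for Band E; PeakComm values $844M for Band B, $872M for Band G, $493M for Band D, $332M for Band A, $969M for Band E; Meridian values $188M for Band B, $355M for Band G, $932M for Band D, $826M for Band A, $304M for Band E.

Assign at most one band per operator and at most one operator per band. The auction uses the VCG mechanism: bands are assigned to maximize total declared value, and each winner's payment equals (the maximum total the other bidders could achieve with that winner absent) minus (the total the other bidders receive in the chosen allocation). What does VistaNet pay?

VistaNet pays $97M.

Efficient allocation: NorthTel→Band A ($708M), VistaNet→Band E ($645M), OrbitCom→Band B ($712M), PeakComm→Band G ($872M), Meridian→Band D ($932M); total welfare W = $3869M.
VistaNet receives Band E at value $645M, so the others get W − 645 = $3224M.
Without VistaNet: best allocation of the remaining 4 bidders over all 5 bands is NorthTel→Band A ($708M), OrbitCom→Band B ($712M), PeakComm→Band E ($969M), Meridian→Band D ($932M), total $3321M.
VCG payment = (others' best without VistaNet) − (others' welfare with VistaNet) = 3321 − 3224 = $97M.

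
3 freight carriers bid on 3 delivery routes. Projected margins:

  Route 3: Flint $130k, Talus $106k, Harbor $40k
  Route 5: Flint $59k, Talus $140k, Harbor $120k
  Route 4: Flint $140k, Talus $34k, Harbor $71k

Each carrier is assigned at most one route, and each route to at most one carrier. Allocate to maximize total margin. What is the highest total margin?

Max total: $366k

Optimal: Flint→Route 4 ($140k), Talus→Route 3 ($106k), Harbor→Route 5 ($120k) — total 140+106+120 = $366k.
Row-greedy (each carrier in turn takes its best remaining route) gives $320k, worse by 46.
Next-best assignment: Flint→Route 3, Talus→Route 5, Harbor→Route 4 = $341k.
No other one-to-one assignment exceeds $366k.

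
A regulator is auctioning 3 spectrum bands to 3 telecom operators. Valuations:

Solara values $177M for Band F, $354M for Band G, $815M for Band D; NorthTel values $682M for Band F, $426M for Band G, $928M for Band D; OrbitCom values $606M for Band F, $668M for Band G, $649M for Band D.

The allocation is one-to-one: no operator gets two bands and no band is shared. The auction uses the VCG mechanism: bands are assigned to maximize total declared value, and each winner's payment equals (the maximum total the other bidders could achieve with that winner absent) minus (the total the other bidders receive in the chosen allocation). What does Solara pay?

Efficient allocation: Solara→Band D ($815M), NorthTel→Band F ($682M), OrbitCom→Band G ($668M); total welfare W = $2165M.
Solara receives Band D at value $815M, so the others get W − 815 = $1350M.
Without Solara: best allocation of the remaining 2 bidders over all 3 bands is NorthTel→Band D ($928M), OrbitCom→Band G ($668M), total $1596M.
VCG payment = (others' best without Solara) − (others' welfare with Solara) = 1596 − 1350 = $246M.

Solara pays $246M.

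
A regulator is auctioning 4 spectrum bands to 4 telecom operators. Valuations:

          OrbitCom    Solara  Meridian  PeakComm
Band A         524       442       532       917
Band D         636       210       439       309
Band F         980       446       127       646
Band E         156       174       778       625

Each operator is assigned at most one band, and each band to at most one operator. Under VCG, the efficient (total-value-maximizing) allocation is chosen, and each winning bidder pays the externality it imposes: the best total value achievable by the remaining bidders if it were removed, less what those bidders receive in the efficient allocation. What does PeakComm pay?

Efficient allocation: OrbitCom→Band F ($980M), Solara→Band D ($210M), Meridian→Band E ($778M), PeakComm→Band A ($917M); total welfare W = $2885M.
PeakComm receives Band A at value $917M, so the others get W − 917 = $1968M.
Without PeakComm: best allocation of the remaining 3 bidders over all 4 bands is OrbitCom→Band F ($980M), Solara→Band A ($442M), Meridian→Band E ($778M), total $2200M.
VCG payment = (others' best without PeakComm) − (others' welfare with PeakComm) = 2200 − 1968 = $232M.

PeakComm pays $232M.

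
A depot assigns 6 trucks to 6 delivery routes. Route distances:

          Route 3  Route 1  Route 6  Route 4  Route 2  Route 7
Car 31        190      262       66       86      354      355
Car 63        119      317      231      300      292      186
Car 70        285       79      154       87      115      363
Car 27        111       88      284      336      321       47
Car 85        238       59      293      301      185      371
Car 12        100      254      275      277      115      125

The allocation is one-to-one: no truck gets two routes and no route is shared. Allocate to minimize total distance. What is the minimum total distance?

Minimum total: 493 km

Treat this as an assignment problem: match each truck to one route.
Optimal: Car 31→Route 6 (66 km), Car 63→Route 3 (119 km), Car 70→Route 4 (87 km), Car 27→Route 7 (47 km), Car 85→Route 1 (59 km), Car 12→Route 2 (115 km) — total 66+119+87+47+59+115 = 493 km.
Next-best assignment: Car 31→Route 4, Car 63→Route 3, Car 70→Route 6, Car 27→Route 7, Car 85→Route 1, Car 12→Route 2 = 580 km.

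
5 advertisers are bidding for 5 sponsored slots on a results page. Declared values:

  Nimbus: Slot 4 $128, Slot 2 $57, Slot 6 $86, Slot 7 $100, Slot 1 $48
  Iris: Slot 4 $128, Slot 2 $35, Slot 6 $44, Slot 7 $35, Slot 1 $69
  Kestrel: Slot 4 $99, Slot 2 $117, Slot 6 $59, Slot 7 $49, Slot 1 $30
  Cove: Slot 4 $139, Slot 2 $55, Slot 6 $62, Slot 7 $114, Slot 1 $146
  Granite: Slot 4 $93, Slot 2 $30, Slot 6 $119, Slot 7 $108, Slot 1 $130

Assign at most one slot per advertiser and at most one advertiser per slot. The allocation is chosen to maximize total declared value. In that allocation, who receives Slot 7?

Nimbus receives Slot 7.

Optimal: Nimbus→Slot 7 ($100), Iris→Slot 4 ($128), Kestrel→Slot 2 ($117), Cove→Slot 1 ($146), Granite→Slot 6 ($119) — total 100+128+117+146+119 = $610.
Max-entry greedy (repeatedly take the single best remaining cell) gives $545, worse by 65.
Next-best assignment: Nimbus→Slot 6, Iris→Slot 4, Kestrel→Slot 2, Cove→Slot 1, Granite→Slot 7 = $585.
Nimbus's own top slot is Slot 4 ($128), but forcing Nimbus→Slot 4 and reassigning the rest optimally gives only $547 — worse by 63.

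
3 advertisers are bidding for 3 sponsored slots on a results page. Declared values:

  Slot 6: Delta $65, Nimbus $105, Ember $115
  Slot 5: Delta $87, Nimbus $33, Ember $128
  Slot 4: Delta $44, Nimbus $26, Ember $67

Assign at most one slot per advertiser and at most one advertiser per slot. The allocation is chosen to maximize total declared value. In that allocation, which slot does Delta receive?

Delta receives Slot 4.

Optimal: Delta→Slot 4 ($44), Nimbus→Slot 6 ($105), Ember→Slot 5 ($128) — total 44+105+128 = $277.
Row-greedy (each advertiser in turn takes its best remaining slot) gives $259, worse by 18.
Swapping Ember↔Delta (Ember→Slot 4 $67, Delta→Slot 5 $87) loses 18.
Delta's own top slot is Slot 5 ($87), but forcing Delta→Slot 5 and reassigning the rest optimally gives only $259 — worse by 18.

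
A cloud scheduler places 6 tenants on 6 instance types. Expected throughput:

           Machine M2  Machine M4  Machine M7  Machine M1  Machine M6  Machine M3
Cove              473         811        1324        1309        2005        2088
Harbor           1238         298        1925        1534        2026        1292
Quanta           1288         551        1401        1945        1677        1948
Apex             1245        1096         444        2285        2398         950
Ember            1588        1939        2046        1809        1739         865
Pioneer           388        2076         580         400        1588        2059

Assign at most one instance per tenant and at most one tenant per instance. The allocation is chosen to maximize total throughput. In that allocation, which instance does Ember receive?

Treat this as an assignment problem: match each tenant to one instance.
Optimal: Cove→Machine M3 (2088 ops/s), Harbor→Machine M7 (1925 ops/s), Quanta→Machine M1 (1945 ops/s), Apex→Machine M6 (2398 ops/s), Ember→Machine M2 (1588 ops/s), Pioneer→Machine M4 (2076 ops/s) — total 2088+1925+1945+2398+1588+2076 = 12020 ops/s.
Column-greedy (each instance in turn goes to its best remaining tenant) gives 11827 ops/s, worse by 193.
No other one-to-one assignment exceeds 12020 ops/s.
Ember's own top instance is Machine M7 (2046 ops/s), but forcing Ember→Machine M7 and reassigning the rest optimally gives only 11809 ops/s — worse by 211.

Ember receives Machine M2.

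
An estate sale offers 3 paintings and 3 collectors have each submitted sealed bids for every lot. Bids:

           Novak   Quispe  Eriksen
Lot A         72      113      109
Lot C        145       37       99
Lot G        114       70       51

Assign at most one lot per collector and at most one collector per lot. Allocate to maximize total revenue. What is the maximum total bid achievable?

Max total: $326

Optimal: Novak→Lot G ($114), Quispe→Lot A ($113), Eriksen→Lot C ($99) — total 114+113+99 = $326.
Max-entry greedy (repeatedly take the single best remaining cell) gives $309, worse by 17.
Next-best assignment: Novak→Lot C, Quispe→Lot G, Eriksen→Lot A = $324.
Checked against all permutations: $326 is optimal.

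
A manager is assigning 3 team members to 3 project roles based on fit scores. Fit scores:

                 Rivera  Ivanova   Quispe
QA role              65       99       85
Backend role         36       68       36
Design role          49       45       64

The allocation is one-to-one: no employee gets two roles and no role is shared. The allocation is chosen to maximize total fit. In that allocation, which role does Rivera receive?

Treat this as an assignment problem: match each employee to one role.
Optimal: Rivera→Design role (49 pts), Ivanova→Backend role (68 pts), Quispe→QA role (85 pts) — total 49+68+85 = 202 pts.
Next-best assignment: Rivera→Backend role, Ivanova→QA role, Quispe→Design role = 199 pts.
Checked against all permutations: 202 pts is optimal.
Rivera's own top role is QA role (65 pts), but forcing Rivera→QA role and reassigning the rest optimally gives only 197 pts — worse by 5.

Rivera receives Design role.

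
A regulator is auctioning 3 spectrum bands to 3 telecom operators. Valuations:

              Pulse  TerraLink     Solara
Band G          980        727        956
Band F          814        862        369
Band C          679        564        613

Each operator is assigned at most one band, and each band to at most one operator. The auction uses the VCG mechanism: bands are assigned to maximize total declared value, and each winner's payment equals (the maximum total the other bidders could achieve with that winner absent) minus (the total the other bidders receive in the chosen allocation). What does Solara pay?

Solara pays $301M.

Efficient allocation: Pulse→Band C ($679M), TerraLink→Band F ($862M), Solara→Band G ($956M); total welfare W = $2497M.
Solara receives Band G at value $956M, so the others get W − 956 = $1541M.
Without Solara: best allocation of the remaining 2 bidders over all 3 bands is Pulse→Band G ($980M), TerraLink→Band F ($862M), total $1842M.
VCG payment = (others' best without Solara) − (others' welfare with Solara) = 1842 − 1541 = $301M.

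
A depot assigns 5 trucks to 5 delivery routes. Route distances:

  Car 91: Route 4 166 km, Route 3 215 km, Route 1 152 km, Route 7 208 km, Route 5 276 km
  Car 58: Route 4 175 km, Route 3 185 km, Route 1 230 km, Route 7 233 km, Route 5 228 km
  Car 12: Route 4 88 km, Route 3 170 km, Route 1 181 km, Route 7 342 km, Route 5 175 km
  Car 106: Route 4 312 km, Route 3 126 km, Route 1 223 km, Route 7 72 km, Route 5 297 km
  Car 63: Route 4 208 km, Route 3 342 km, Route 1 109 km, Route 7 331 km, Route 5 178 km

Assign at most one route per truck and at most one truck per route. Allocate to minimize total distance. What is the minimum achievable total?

Min total: 675 km

This is a one-to-one assignment (minimum-cost bipartite matching).
Optimal: Car 91→Route 1 (152 km), Car 58→Route 3 (185 km), Car 12→Route 4 (88 km), Car 106→Route 7 (72 km), Car 63→Route 5 (178 km) — total 152+185+88+72+178 = 675 km.
Row-greedy (each truck in turn takes its cheapest remaining route) gives 747 km, worse by 72.
Next-best assignment: Car 91→Route 4, Car 58→Route 3, Car 12→Route 5, Car 106→Route 7, Car 63→Route 1 = 707 km.
Swapping Car 12↔Car 63 (Car 12→Route 5 175 km, Car 63→Route 4 208 km) adds 117.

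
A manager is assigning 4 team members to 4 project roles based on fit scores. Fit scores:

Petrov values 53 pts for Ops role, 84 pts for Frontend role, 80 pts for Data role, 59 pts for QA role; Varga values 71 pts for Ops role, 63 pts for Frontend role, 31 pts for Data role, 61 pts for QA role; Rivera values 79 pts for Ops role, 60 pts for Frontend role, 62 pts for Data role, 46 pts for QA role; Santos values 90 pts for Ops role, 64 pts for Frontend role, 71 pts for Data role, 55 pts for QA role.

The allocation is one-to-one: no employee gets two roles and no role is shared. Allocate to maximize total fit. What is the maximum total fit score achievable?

Treat this as an assignment problem: match each employee to one role.
Optimal: Petrov→Frontend role (84 pts), Varga→QA role (61 pts), Rivera→Data role (62 pts), Santos→Ops role (90 pts) — total 84+61+62+90 = 297 pts.
Row-greedy (each employee in turn takes its best remaining role) gives 272 pts, worse by 25.
Next-best assignment: Petrov→Frontend role, Varga→QA role, Rivera→Ops role, Santos→Data role = 295 pts.
Swapping Santos↔Varga (Santos→QA role 55 pts, Varga→Ops role 71 pts) loses 25.

Max total: 297 pts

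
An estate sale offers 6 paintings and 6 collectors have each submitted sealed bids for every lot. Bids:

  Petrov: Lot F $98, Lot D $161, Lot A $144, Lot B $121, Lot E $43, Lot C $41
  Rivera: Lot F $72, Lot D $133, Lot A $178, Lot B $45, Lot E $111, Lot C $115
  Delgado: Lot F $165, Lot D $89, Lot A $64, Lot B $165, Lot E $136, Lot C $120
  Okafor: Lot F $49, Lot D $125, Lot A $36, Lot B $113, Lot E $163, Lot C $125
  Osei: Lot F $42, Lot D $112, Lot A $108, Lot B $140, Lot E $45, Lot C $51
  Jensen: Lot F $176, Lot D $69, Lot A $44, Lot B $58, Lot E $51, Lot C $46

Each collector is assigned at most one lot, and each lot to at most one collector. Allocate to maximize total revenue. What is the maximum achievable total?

Optimal: Petrov→Lot D ($161), Rivera→Lot A ($178), Delgado→Lot C ($120), Okafor→Lot E ($163), Osei→Lot B ($140), Jensen→Lot F ($176) — total 161+178+120+163+140+176 = $938.
Next-best assignment: Petrov→Lot D, Rivera→Lot A, Delgado→Lot E, Okafor→Lot C, Osei→Lot B, Jensen→Lot F = $916.

Maximum total: $938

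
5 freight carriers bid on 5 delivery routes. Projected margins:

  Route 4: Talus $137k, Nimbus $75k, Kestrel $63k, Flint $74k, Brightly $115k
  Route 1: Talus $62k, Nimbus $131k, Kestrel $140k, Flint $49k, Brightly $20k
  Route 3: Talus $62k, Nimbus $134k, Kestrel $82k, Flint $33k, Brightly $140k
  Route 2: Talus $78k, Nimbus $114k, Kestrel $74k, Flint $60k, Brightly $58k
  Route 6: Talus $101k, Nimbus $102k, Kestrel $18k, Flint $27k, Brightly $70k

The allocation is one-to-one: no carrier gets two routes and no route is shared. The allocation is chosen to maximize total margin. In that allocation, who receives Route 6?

Optimal: Talus→Route 4 ($137k), Nimbus→Route 6 ($102k), Kestrel→Route 1 ($140k), Flint→Route 2 ($60k), Brightly→Route 3 ($140k) — total 137+102+140+60+140 = $579k.
Row-greedy (each carrier in turn takes its best remaining route) gives $541k, worse by 38.
Swapping Talus↔Nimbus (Talus→Route 6 $101k, Nimbus→Route 4 $75k) loses 63.
Every other assignment is strictly worse.
Nimbus's own top route is Route 3 ($134k), but forcing Nimbus→Route 3 and reassigning the rest optimally gives only $550k — worse by 29.

Nimbus receives Route 6.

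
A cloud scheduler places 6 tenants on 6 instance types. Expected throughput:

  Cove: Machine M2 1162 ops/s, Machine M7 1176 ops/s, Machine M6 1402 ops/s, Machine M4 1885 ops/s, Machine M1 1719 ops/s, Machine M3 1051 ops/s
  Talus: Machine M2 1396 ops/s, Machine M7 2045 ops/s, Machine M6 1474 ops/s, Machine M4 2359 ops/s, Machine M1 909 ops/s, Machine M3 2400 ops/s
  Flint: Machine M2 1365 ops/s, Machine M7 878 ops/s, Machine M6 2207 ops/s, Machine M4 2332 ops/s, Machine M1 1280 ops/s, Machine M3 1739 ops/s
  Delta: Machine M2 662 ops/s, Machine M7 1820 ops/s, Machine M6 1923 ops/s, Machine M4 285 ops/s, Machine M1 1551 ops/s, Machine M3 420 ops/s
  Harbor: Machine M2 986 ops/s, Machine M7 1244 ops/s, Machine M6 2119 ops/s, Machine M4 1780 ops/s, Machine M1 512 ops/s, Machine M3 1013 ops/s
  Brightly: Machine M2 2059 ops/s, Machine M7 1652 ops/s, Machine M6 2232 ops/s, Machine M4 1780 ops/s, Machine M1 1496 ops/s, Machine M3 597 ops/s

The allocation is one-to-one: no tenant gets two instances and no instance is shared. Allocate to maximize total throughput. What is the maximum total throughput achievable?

Max total: 12449 ops/s

Optimal: Cove→Machine M1 (1719 ops/s), Talus→Machine M3 (2400 ops/s), Flint→Machine M4 (2332 ops/s), Delta→Machine M7 (1820 ops/s), Harbor→Machine M6 (2119 ops/s), Brightly→Machine M2 (2059 ops/s) — total 1719+2400+2332+1820+2119+2059 = 12449 ops/s.
Column-greedy (each instance in turn goes to its best remaining tenant) gives 10760 ops/s, worse by 1689.
Next-best assignment: Cove→Machine M1, Talus→Machine M3, Flint→Machine M6, Delta→Machine M7, Harbor→Machine M4, Brightly→Machine M2 = 11985 ops/s.
No other one-to-one assignment exceeds 12449 ops/s.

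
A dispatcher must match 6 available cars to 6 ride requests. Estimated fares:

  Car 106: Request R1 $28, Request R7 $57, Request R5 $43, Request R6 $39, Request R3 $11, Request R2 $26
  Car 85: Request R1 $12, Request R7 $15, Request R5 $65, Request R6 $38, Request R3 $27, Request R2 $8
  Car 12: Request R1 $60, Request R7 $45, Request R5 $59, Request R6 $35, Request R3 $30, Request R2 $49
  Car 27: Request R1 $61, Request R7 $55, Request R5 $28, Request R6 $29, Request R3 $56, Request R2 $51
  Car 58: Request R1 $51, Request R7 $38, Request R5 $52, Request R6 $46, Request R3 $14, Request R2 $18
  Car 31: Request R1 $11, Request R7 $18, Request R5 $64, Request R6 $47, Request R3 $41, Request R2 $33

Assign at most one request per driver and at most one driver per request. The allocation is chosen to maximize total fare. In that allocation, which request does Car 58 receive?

Optimal: Car 106→Request R7 ($57), Car 85→Request R5 ($65), Car 12→Request R2 ($49), Car 27→Request R3 ($56), Car 58→Request R1 ($51), Car 31→Request R6 ($47) — total 57+65+49+56+51+47 = $325.
Row-greedy (each driver in turn takes its best remaining request) gives $317, worse by 8.
Car 58's own top request is Request R5 ($52), but forcing Car 58→Request R5 and reassigning the rest optimally gives only $299 — worse by 26.

Car 58 receives Request R1.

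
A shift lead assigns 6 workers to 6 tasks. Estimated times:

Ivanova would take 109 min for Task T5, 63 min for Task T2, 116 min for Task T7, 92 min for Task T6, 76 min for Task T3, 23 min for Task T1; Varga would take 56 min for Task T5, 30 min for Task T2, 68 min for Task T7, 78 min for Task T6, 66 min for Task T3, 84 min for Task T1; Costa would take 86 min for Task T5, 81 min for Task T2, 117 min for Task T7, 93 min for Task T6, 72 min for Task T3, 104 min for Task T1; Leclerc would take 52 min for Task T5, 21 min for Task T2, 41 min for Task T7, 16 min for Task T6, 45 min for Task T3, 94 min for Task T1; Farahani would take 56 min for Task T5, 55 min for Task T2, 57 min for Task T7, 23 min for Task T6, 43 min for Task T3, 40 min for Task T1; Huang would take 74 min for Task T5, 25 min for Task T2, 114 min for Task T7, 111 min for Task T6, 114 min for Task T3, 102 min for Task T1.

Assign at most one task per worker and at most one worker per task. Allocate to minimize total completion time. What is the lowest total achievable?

Optimal: Ivanova→Task T1 (23 min), Varga→Task T5 (56 min), Costa→Task T3 (72 min), Leclerc→Task T7 (41 min), Farahani→Task T6 (23 min), Huang→Task T2 (25 min) — total 23+56+72+41+23+25 = 240 min.
Row-greedy (each worker in turn takes its cheapest remaining task) gives 311 min, worse by 71.
No other one-to-one assignment undercuts 240 min.

Minimum total: 240 min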